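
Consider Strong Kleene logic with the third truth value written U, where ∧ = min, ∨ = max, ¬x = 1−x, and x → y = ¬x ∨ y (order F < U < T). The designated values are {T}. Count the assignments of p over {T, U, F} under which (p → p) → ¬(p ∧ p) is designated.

p=T: F ·
p=U: U ·
p=F: T ✓

1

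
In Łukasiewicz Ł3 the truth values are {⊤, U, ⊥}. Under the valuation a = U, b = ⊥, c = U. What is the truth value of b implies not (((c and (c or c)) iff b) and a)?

c or c = U or U = U
c and (c or c) = U and U = U
(c and (c or c)) iff b = U iff ⊥ = U  [1 − |½−0|]
((c and (c or c)) iff b) and a = U and U = U
not (((c and (c or c)) iff b) and a) = not U = U
b implies not (((c and (c or c)) iff b) and a) = ⊥ implies U = ⊤

⊤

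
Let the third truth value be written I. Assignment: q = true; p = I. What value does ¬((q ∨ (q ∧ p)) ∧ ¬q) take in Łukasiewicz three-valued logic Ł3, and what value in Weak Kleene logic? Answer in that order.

true; I

In Łukasiewicz three-valued logic Ł3: q ∧ p = true ∧ I = I
q ∨ (q ∧ p) = true ∨ I = true
¬q = ¬true = false
(q ∨ (q ∧ p)) ∧ ¬q = true ∧ false = false
¬((q ∨ (q ∧ p)) ∧ ¬q) = ¬false = true
In Weak Kleene logic: q ∧ p = true ∧ I = I
q ∨ (q ∧ p) = true ∨ I = I
¬q = ¬true = false
(q ∨ (q ∧ p)) ∧ ¬q = I ∧ false = I
¬((q ∨ (q ∧ p)) ∧ ¬q) = ¬I = I
They differ because Łukasiewicz three-valued logic Ł3 and Weak Kleene logic treat I differently under the binary connectives.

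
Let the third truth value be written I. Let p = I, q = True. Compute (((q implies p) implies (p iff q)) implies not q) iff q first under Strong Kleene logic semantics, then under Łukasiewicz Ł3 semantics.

I; False

In Strong Kleene logic: q implies p = True implies I = I  [not True or I]
p iff q = I iff True = I
(q implies p) implies (p iff q) = I implies I = I
not q = not True = False
((q implies p) implies (p iff q)) implies not q = I implies False = I
(((q implies p) implies (p iff q)) implies not q) iff q = I iff True = I
In Łukasiewicz Ł3: q implies p = True implies I = I  [min(1, 1−1+½)]
p iff q = I iff True = I
(q implies p) implies (p iff q) = I implies I = True
not q = not True = False
((q implies p) implies (p iff q)) implies not q = True implies False = False
(((q implies p) implies (p iff q)) implies not q) iff q = False iff True = False
They differ because Strong Kleene logic and Łukasiewicz Ł3 treat I differently under implication.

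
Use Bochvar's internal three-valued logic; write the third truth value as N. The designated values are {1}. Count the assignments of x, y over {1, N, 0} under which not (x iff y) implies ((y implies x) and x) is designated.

Designated under: (x=1, y=1); (x=1, y=0); (x=0, y=0).

3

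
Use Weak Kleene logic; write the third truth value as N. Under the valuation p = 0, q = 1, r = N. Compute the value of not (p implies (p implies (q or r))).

q or r = 1 or N = N
p implies (q or r) = 0 implies N = N  [any arg is the third value ⇒ result is the third value]
p implies (p implies (q or r)) = 0 implies N = N
not (p implies (p implies (q or r))) = not N = N

N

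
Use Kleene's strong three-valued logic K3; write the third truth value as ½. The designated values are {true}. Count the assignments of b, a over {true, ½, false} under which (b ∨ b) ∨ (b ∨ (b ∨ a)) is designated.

5

Of the 9 assignments, 5 give a value in {true}.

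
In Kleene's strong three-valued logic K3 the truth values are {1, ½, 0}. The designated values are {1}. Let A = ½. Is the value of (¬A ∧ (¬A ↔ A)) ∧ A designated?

¬A = ¬½ = ½
¬A = ¬½ = ½
¬A ↔ A = ½ ↔ ½ = ½
¬A ∧ (¬A ↔ A) = ½ ∧ ½ = ½
(¬A ∧ (¬A ↔ A)) ∧ A = ½ ∧ ½ = ½
½ ∉ {1}.

No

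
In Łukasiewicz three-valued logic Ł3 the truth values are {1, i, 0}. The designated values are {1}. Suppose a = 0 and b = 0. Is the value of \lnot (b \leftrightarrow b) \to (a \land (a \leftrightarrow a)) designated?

b \leftrightarrow b = 0 \leftrightarrow 0 = 1
\lnot (b \leftrightarrow b) = \lnot 1 = 0
a \leftrightarrow a = 0 \leftrightarrow 0 = 1
a \land (a \leftrightarrow a) = 0 \land 1 = 0
\lnot (b \leftrightarrow b) \to (a \land (a \leftrightarrow a)) = 0 \to 0 = 1
1 ∈ {1}.

Yes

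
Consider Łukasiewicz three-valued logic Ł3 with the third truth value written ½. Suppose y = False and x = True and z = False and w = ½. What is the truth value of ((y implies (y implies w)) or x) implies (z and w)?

False

y implies w = False implies ½ = True  [min(1, 1−0+½)]
y implies (y implies w) = False implies True = True
(y implies (y implies w)) or x = True or True = True
z and w = False and ½ = False
((y implies (y implies w)) or x) implies (z and w) = True implies False = False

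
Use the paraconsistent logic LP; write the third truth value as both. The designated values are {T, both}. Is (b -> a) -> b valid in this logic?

Countermodel: b=F, a=T gives F, which is not designated.

No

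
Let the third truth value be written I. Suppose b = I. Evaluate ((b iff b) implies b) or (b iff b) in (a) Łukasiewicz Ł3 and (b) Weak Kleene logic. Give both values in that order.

true; I

In Łukasiewicz Ł3: b iff b = I iff I = true  [1 − |½−½|]
(b iff b) implies b = true implies I = I
b iff b = I iff I = true
((b iff b) implies b) or (b iff b) = I or true = true
In Weak Kleene logic: b iff b = I iff I = I
(b iff b) implies b = I implies I = I
b iff b = I iff I = I
((b iff b) implies b) or (b iff b) = I or I = I
They differ because Łukasiewicz Ł3 and Weak Kleene logic treat I differently under the binary connectives.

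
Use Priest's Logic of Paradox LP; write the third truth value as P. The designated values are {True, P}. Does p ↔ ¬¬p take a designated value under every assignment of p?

Yes

Every assignment of p over {True, P, False} gives a value in {True, P}.
In particular, with p=P: p ↔ ¬¬p = P.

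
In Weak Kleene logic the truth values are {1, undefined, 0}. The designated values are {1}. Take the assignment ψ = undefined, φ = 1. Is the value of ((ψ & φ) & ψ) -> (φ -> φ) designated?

ψ & φ = undefined & 1 = undefined
(ψ & φ) & ψ = undefined & undefined = undefined
φ -> φ = 1 -> 1 = 1
((ψ & φ) & ψ) -> (φ -> φ) = undefined -> 1 = undefined  [any arg is the third value ⇒ result is the third value]
undefined ∉ {1}.

No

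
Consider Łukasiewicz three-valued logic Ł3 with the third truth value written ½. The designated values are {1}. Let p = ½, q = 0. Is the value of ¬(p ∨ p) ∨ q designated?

No

p ∨ p = ½ ∨ ½ = ½
¬(p ∨ p) = ¬½ = ½
¬(p ∨ p) ∨ q = ½ ∨ 0 = ½
½ ∉ {1}.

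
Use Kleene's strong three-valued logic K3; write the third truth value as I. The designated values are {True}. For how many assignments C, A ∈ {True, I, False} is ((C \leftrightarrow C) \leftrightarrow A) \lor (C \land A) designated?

2

Designated under: (C=True, A=True); (C=False, A=True).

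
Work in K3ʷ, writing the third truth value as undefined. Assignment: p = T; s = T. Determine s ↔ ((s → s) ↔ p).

s → s = T → T = T
(s → s) ↔ p = T ↔ T = T
s ↔ ((s → s) ↔ p) = T ↔ T = T

T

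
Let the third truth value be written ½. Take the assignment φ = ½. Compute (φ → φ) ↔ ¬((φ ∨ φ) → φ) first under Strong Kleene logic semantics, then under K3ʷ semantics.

In Strong Kleene logic: φ → φ = ½ → ½ = ½
φ ∨ φ = ½ ∨ ½ = ½
(φ ∨ φ) → φ = ½ → ½ = ½
¬((φ ∨ φ) → φ) = ¬½ = ½
(φ → φ) ↔ ¬((φ ∨ φ) → φ) = ½ ↔ ½ = ½
In K3ʷ: φ → φ = ½ → ½ = ½
φ ∨ φ = ½ ∨ ½ = ½
(φ ∨ φ) → φ = ½ → ½ = ½
¬((φ ∨ φ) → φ) = ¬½ = ½
(φ → φ) ↔ ¬((φ ∨ φ) → φ) = ½ ↔ ½ = ½

½; ½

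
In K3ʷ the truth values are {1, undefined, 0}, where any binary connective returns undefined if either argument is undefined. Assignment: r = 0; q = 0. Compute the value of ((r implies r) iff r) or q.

r implies r = 0 implies 0 = 1
(r implies r) iff r = 1 iff 0 = 0
((r implies r) iff r) or q = 0 or 0 = 0

0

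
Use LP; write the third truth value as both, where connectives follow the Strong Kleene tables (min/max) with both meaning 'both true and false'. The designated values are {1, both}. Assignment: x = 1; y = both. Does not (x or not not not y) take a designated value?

No

not y = not both = both
not not y = not both = both
not not not y = not both = both
x or not not not y = 1 or both = 1
not (x or not not not y) = not 1 = 0
0 ∉ {1, both}.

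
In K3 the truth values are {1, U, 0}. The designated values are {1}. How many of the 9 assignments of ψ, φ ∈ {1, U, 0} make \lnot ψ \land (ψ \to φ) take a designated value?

Designated under: (ψ=0, φ=1); (ψ=0, φ=U); (ψ=0, φ=0).

3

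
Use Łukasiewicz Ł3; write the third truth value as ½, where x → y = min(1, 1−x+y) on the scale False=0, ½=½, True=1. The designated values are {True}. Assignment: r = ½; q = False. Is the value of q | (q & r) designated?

q & r = False & ½ = False
q | (q & r) = False | False = False
False ∉ {True}.

No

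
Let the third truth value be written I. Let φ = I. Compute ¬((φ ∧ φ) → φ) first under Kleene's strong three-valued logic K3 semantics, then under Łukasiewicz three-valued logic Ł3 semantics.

In Kleene's strong three-valued logic K3: φ ∧ φ = I ∧ I = I
(φ ∧ φ) → φ = I → I = I  [¬I ∨ I]
¬((φ ∧ φ) → φ) = ¬I = I
In Łukasiewicz three-valued logic Ł3: φ ∧ φ = I ∧ I = I
(φ ∧ φ) → φ = I → I = T  [min(1, 1−½+½)]
¬((φ ∧ φ) → φ) = ¬T = F
They differ because Kleene's strong three-valued logic K3 and Łukasiewicz three-valued logic Ł3 treat I differently under implication.

I; F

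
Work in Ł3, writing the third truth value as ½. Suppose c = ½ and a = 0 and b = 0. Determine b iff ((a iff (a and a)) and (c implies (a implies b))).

0

a and a = 0 and 0 = 0
a iff (a and a) = 0 iff 0 = 1
a implies b = 0 implies 0 = 1
c implies (a implies b) = ½ implies 1 = 1
(a iff (a and a)) and (c implies (a implies b)) = 1 and 1 = 1
b iff ((a iff (a and a)) and (c implies (a implies b))) = 0 iff 1 = 0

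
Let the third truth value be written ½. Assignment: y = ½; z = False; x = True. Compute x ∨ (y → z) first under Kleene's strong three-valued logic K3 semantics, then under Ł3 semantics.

In Kleene's strong three-valued logic K3: y → z = ½ → False = ½  [¬½ ∨ False]
x ∨ (y → z) = True ∨ ½ = True
In Ł3: y → z = ½ → False = ½
x ∨ (y → z) = True ∨ ½ = True

True; True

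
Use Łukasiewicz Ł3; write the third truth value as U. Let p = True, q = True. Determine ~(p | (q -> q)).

q -> q = True -> True = True
p | (q -> q) = True | True = True
~(p | (q -> q)) = ~True = False

False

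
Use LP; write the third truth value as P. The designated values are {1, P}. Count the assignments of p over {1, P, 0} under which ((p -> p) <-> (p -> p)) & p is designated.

2

p=1: 1 ✓
p=P: P ✓
p=0: 0 ·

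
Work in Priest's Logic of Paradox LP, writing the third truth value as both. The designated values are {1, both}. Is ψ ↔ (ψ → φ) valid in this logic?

Countermodel: ψ=1, φ=0 gives 0, which is not designated.

No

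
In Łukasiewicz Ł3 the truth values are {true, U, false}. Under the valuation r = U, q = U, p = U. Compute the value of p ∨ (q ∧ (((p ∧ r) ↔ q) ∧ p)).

U

p ∧ r = U ∧ U = U
(p ∧ r) ↔ q = U ↔ U = true  [1 − |½−½|]
((p ∧ r) ↔ q) ∧ p = true ∧ U = U
q ∧ (((p ∧ r) ↔ q) ∧ p) = U ∧ U = U
p ∨ (q ∧ (((p ∧ r) ↔ q) ∧ p)) = U ∨ U = U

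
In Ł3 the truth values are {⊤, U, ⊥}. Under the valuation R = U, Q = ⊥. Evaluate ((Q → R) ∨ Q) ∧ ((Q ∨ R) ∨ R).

U

Q → R = ⊥ → U = ⊤
(Q → R) ∨ Q = ⊤ ∨ ⊥ = ⊤
Q ∨ R = ⊥ ∨ U = U
(Q ∨ R) ∨ R = U ∨ U = U
((Q → R) ∨ Q) ∧ ((Q ∨ R) ∨ R) = ⊤ ∧ U = U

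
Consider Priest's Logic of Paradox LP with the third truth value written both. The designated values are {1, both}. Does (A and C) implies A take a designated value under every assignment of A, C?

Every assignment of A, C over {1, both, 0} gives a value in {1, both}.
In particular, with A=both, C=both: (A and C) implies A = both.

Yes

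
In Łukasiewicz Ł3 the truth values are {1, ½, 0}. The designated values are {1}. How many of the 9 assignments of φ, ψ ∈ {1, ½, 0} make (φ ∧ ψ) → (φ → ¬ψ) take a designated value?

8

Of the 9 assignments, 8 give a value in {1}.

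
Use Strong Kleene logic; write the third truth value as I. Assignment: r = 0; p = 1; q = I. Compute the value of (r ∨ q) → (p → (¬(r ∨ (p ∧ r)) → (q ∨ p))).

r ∨ q = 0 ∨ I = I
p ∧ r = 1 ∧ 0 = 0
r ∨ (p ∧ r) = 0 ∨ 0 = 0
¬(r ∨ (p ∧ r)) = ¬0 = 1
q ∨ p = I ∨ 1 = 1
¬(r ∨ (p ∧ r)) → (q ∨ p) = 1 → 1 = 1
p → (¬(r ∨ (p ∧ r)) → (q ∨ p)) = 1 → 1 = 1
(r ∨ q) → (p → (¬(r ∨ (p ∧ r)) → (q ∨ p))) = I → 1 = 1

1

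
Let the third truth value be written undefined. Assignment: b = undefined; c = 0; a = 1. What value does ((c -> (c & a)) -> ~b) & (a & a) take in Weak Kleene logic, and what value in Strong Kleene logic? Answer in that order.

undefined; undefined

In Weak Kleene logic: c & a = 0 & 1 = 0
c -> (c & a) = 0 -> 0 = 1
~b = ~undefined = undefined
(c -> (c & a)) -> ~b = 1 -> undefined = undefined
a & a = 1 & 1 = 1
((c -> (c & a)) -> ~b) & (a & a) = undefined & 1 = undefined
In Strong Kleene logic: c & a = 0 & 1 = 0
c -> (c & a) = 0 -> 0 = 1
~b = ~undefined = undefined
(c -> (c & a)) -> ~b = 1 -> undefined = undefined
a & a = 1 & 1 = 1
((c -> (c & a)) -> ~b) & (a & a) = undefined & 1 = undefined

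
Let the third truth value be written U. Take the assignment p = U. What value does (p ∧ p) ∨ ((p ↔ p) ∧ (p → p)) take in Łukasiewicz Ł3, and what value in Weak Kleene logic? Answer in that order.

In Łukasiewicz Ł3: p ∧ p = U ∧ U = U
p ↔ p = U ↔ U = T  [1 − |½−½|]
p → p = U → U = T
(p ↔ p) ∧ (p → p) = T ∧ T = T
(p ∧ p) ∨ ((p ↔ p) ∧ (p → p)) = U ∨ T = T
In Weak Kleene logic: p ∧ p = U ∧ U = U
p ↔ p = U ↔ U = U
p → p = U → U = U
(p ↔ p) ∧ (p → p) = U ∧ U = U
(p ∧ p) ∨ ((p ↔ p) ∧ (p → p)) = U ∨ U = U
They differ because Łukasiewicz Ł3 and Weak Kleene logic treat U differently under the binary connectives.

T; U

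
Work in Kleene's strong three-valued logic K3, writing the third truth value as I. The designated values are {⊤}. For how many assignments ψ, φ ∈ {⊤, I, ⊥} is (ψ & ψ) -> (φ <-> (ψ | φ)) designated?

Of the 9 assignments, 5 give a value in {⊤}.

5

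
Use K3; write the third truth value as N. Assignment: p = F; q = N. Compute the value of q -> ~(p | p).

T

p | p = F | F = F
~(p | p) = ~F = T
q -> ~(p | p) = N -> T = T  [~N | T]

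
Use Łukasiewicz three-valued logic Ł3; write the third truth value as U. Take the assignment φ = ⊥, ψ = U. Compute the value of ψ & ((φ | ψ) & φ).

φ | ψ = ⊥ | U = U
(φ | ψ) & φ = U & ⊥ = ⊥
ψ & ((φ | ψ) & φ) = U & ⊥ = ⊥

⊥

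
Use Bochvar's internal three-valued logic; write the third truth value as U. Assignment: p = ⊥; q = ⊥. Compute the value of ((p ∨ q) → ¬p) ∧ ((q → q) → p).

p ∨ q = ⊥ ∨ ⊥ = ⊥
¬p = ¬⊥ = ⊤
(p ∨ q) → ¬p = ⊥ → ⊤ = ⊤
q → q = ⊥ → ⊥ = ⊤
(q → q) → p = ⊤ → ⊥ = ⊥
((p ∨ q) → ¬p) ∧ ((q → q) → p) = ⊤ ∧ ⊥ = ⊥

⊥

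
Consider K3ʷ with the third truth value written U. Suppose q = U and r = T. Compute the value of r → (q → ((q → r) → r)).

q → r = U → T = U
(q → r) → r = U → T = U
q → ((q → r) → r) = U → U = U
r → (q → ((q → r) → r)) = T → U = U

U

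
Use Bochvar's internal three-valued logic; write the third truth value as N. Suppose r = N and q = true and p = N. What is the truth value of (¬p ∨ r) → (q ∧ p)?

¬p = ¬N = N
¬p ∨ r = N ∨ N = N
q ∧ p = true ∧ N = N
(¬p ∨ r) → (q ∧ p) = N → N = N  [any arg is the third value ⇒ result is the third value]

N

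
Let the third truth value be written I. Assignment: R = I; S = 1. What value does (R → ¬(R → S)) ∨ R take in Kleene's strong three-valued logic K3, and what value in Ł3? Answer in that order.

I; I

In Kleene's strong three-valued logic K3: R → S = I → 1 = 1
¬(R → S) = ¬1 = 0
R → ¬(R → S) = I → 0 = I
(R → ¬(R → S)) ∨ R = I ∨ I = I
In Ł3: R → S = I → 1 = 1  [min(1, 1−½+1)]
¬(R → S) = ¬1 = 0
R → ¬(R → S) = I → 0 = I
(R → ¬(R → S)) ∨ R = I ∨ I = I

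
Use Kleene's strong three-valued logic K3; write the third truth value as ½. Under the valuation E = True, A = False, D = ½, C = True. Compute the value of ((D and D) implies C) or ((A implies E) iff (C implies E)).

D and D = ½ and ½ = ½
(D and D) implies C = ½ implies True = True  [not ½ or True]
A implies E = False implies True = True
C implies E = True implies True = True
(A implies E) iff (C implies E) = True iff True = True
((D and D) implies C) or ((A implies E) iff (C implies E)) = True or True = True

True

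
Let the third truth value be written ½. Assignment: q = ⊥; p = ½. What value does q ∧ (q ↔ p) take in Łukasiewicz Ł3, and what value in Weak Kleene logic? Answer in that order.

⊥; ½

In Łukasiewicz Ł3: q ↔ p = ⊥ ↔ ½ = ½  [1 − |0−½|]
q ∧ (q ↔ p) = ⊥ ∧ ½ = ⊥
In Weak Kleene logic: q ↔ p = ⊥ ↔ ½ = ½
q ∧ (q ↔ p) = ⊥ ∧ ½ = ½
They differ because Łukasiewicz Ł3 and Weak Kleene logic treat ½ differently under the binary connectives.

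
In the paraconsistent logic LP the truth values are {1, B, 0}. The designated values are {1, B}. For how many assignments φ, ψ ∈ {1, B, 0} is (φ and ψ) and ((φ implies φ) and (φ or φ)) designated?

4

Designated under: (φ=1, ψ=1); (φ=1, ψ=B); (φ=B, ψ=1); (φ=B, ψ=B).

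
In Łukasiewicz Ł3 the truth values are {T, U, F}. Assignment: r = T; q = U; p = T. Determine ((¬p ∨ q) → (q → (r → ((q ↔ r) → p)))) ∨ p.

¬p = ¬T = F
¬p ∨ q = F ∨ U = U
q ↔ r = U ↔ T = U  [1 − |½−1|]
(q ↔ r) → p = U → T = T
r → ((q ↔ r) → p) = T → T = T
q → (r → ((q ↔ r) → p)) = U → T = T
(¬p ∨ q) → (q → (r → ((q ↔ r) → p))) = U → T = T
((¬p ∨ q) → (q → (r → ((q ↔ r) → p)))) ∨ p = T ∨ T = T

T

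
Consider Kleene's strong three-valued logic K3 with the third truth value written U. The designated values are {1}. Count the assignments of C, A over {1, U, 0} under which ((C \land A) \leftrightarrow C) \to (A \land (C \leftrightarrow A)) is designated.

2

Designated under: (C=1, A=1); (C=1, A=0).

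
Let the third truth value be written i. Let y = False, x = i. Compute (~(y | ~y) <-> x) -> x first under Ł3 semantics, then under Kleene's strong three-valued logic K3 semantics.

In Ł3: ~y = ~False = True
y | ~y = False | True = True
~(y | ~y) = ~True = False
~(y | ~y) <-> x = False <-> i = i
(~(y | ~y) <-> x) -> x = i -> i = True
In Kleene's strong three-valued logic K3: ~y = ~False = True
y | ~y = False | True = True
~(y | ~y) = ~True = False
~(y | ~y) <-> x = False <-> i = i
(~(y | ~y) <-> x) -> x = i -> i = i  [~i | i]
They differ because Ł3 and Kleene's strong three-valued logic K3 treat i differently under implication.

True; i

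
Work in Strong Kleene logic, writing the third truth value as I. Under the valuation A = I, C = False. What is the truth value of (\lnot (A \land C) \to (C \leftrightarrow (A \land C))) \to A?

A \land C = I \land False = False
\lnot (A \land C) = \lnot False = True
A \land C = I \land False = False
C \leftrightarrow (A \land C) = False \leftrightarrow False = True
\lnot (A \land C) \to (C \leftrightarrow (A \land C)) = True \to True = True
(\lnot (A \land C) \to (C \leftrightarrow (A \land C))) \to A = True \to I = I  [\lnot True \lor I]

I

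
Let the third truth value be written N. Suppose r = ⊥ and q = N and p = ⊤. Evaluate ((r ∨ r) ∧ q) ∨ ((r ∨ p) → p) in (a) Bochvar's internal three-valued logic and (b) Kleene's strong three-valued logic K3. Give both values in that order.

N; ⊤

In Bochvar's internal three-valued logic: r ∨ r = ⊥ ∨ ⊥ = ⊥
(r ∨ r) ∧ q = ⊥ ∧ N = N
r ∨ p = ⊥ ∨ ⊤ = ⊤
(r ∨ p) → p = ⊤ → ⊤ = ⊤
((r ∨ r) ∧ q) ∨ ((r ∨ p) → p) = N ∨ ⊤ = N
In Kleene's strong three-valued logic K3: r ∨ r = ⊥ ∨ ⊥ = ⊥
(r ∨ r) ∧ q = ⊥ ∧ N = ⊥
r ∨ p = ⊥ ∨ ⊤ = ⊤
(r ∨ p) → p = ⊤ → ⊤ = ⊤
((r ∨ r) ∧ q) ∨ ((r ∨ p) → p) = ⊥ ∨ ⊤ = ⊤
They differ because Bochvar's internal three-valued logic and Kleene's strong three-valued logic K3 treat N differently under the binary connectives.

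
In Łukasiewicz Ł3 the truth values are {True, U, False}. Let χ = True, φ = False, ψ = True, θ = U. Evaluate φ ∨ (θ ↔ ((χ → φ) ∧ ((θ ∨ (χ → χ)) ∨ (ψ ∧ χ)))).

U

χ → φ = True → False = False
χ → χ = True → True = True
θ ∨ (χ → χ) = U ∨ True = True
ψ ∧ χ = True ∧ True = True
(θ ∨ (χ → χ)) ∨ (ψ ∧ χ) = True ∨ True = True
(χ → φ) ∧ ((θ ∨ (χ → χ)) ∨ (ψ ∧ χ)) = False ∧ True = False
θ ↔ ((χ → φ) ∧ ((θ ∨ (χ → χ)) ∨ (ψ ∧ χ))) = U ↔ False = U  [1 − |½−0|]
φ ∨ (θ ↔ ((χ → φ) ∧ ((θ ∨ (χ → χ)) ∨ (ψ ∧ χ)))) = False ∨ U = U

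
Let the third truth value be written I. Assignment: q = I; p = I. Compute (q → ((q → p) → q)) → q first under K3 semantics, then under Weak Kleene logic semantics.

In K3: q → p = I → I = I
(q → p) → q = I → I = I
q → ((q → p) → q) = I → I = I
(q → ((q → p) → q)) → q = I → I = I
In Weak Kleene logic: q → p = I → I = I
(q → p) → q = I → I = I
q → ((q → p) → q) = I → I = I
(q → ((q → p) → q)) → q = I → I = I

I; I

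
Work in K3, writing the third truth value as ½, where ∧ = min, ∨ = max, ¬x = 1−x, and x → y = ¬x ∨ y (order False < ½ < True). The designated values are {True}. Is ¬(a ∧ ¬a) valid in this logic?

No

Countermodel: a=½ gives ½, which is not designated.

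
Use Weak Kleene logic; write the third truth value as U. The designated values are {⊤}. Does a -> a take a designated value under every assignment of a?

Countermodel: a=U gives U, which is not designated.

No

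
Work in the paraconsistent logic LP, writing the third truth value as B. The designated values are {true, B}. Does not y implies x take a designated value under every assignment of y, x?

Countermodel: y=false, x=false gives false, which is not designated.

No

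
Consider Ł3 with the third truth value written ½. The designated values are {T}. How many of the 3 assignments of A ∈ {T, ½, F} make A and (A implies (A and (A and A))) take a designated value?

1

A=T: T ✓
A=½: ½ ·
A=F: F ·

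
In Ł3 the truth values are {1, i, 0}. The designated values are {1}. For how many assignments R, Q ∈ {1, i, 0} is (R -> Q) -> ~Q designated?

Designated under: (R=1, Q=i); (R=1, Q=0); (R=i, Q=0); (R=0, Q=0).

4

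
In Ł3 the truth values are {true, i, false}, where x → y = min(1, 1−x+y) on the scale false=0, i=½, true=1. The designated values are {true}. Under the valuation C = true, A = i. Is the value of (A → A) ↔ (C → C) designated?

Yes

A → A = i → i = true
C → C = true → true = true
(A → A) ↔ (C → C) = true ↔ true = true
true ∈ {true}.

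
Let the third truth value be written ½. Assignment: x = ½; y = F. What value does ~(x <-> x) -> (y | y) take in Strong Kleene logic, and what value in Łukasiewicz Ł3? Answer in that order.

½; T

In Strong Kleene logic: x <-> x = ½ <-> ½ = ½
~(x <-> x) = ~½ = ½
y | y = F | F = F
~(x <-> x) -> (y | y) = ½ -> F = ½  [~½ | F]
In Łukasiewicz Ł3: x <-> x = ½ <-> ½ = T
~(x <-> x) = ~T = F
y | y = F | F = F
~(x <-> x) -> (y | y) = F -> F = T
They differ because Strong Kleene logic and Łukasiewicz Ł3 treat ½ differently under implication.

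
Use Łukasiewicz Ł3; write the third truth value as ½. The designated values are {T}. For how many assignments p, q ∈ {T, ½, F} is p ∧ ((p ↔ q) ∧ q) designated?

Designated under: (p=T, q=T).

1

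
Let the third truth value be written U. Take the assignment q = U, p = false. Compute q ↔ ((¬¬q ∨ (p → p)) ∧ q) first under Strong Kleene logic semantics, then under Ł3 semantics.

In Strong Kleene logic: ¬q = ¬U = U
¬¬q = ¬U = U
p → p = false → false = true
¬¬q ∨ (p → p) = U ∨ true = true
(¬¬q ∨ (p → p)) ∧ q = true ∧ U = U
q ↔ ((¬¬q ∨ (p → p)) ∧ q) = U ↔ U = U
In Ł3: ¬q = ¬U = U
¬¬q = ¬U = U
p → p = false → false = true
¬¬q ∨ (p → p) = U ∨ true = true
(¬¬q ∨ (p → p)) ∧ q = true ∧ U = U
q ↔ ((¬¬q ∨ (p → p)) ∧ q) = U ↔ U = true  [1 − |½−½|]
They differ because Strong Kleene logic and Ł3 treat U differently under implication.

U; true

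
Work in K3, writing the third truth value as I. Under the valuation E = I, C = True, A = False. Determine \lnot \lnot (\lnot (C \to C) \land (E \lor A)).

False

C \to C = True \to True = True
\lnot (C \to C) = \lnot True = False
E \lor A = I \lor False = I
\lnot (C \to C) \land (E \lor A) = False \land I = False
\lnot (\lnot (C \to C) \land (E \lor A)) = \lnot False = True
\lnot \lnot (\lnot (C \to C) \land (E \lor A)) = \lnot True = False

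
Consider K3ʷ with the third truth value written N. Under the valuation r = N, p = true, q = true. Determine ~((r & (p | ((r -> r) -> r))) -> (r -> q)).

N

r -> r = N -> N = N  [any arg is the third value ⇒ result is the third value]
(r -> r) -> r = N -> N = N
p | ((r -> r) -> r) = true | N = N
r & (p | ((r -> r) -> r)) = N & N = N
r -> q = N -> true = N
(r & (p | ((r -> r) -> r))) -> (r -> q) = N -> N = N
~((r & (p | ((r -> r) -> r))) -> (r -> q)) = ~N = N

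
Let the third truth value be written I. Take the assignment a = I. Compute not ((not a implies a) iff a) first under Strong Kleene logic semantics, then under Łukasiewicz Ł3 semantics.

I; I

In Strong Kleene logic: not a = not I = I
not a implies a = I implies I = I  [not I or I]
(not a implies a) iff a = I iff I = I
not ((not a implies a) iff a) = not I = I
In Łukasiewicz Ł3: not a = not I = I
not a implies a = I implies I = T
(not a implies a) iff a = T iff I = I
not ((not a implies a) iff a) = not I = I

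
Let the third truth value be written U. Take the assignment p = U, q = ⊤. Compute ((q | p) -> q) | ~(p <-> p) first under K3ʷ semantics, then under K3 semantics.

U; ⊤

In K3ʷ: q | p = ⊤ | U = U
(q | p) -> q = U -> ⊤ = U  [any arg is the third value ⇒ result is the third value]
p <-> p = U <-> U = U
~(p <-> p) = ~U = U
((q | p) -> q) | ~(p <-> p) = U | U = U
In K3: q | p = ⊤ | U = ⊤
(q | p) -> q = ⊤ -> ⊤ = ⊤
p <-> p = U <-> U = U
~(p <-> p) = ~U = U
((q | p) -> q) | ~(p <-> p) = ⊤ | U = ⊤
They differ because K3ʷ and K3 treat U differently under the binary connectives.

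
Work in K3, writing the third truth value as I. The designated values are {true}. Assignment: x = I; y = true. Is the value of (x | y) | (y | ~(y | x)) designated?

x | y = I | true = true
y | x = true | I = true
~(y | x) = ~true = false
y | ~(y | x) = true | false = true
(x | y) | (y | ~(y | x)) = true | true = true
true ∈ {true}.

Yes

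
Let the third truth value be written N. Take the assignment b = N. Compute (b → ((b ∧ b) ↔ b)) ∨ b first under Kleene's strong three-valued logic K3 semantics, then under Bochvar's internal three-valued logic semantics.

In Kleene's strong three-valued logic K3: b ∧ b = N ∧ N = N
(b ∧ b) ↔ b = N ↔ N = N
b → ((b ∧ b) ↔ b) = N → N = N  [¬N ∨ N]
(b → ((b ∧ b) ↔ b)) ∨ b = N ∨ N = N
In Bochvar's internal three-valued logic: b ∧ b = N ∧ N = N
(b ∧ b) ↔ b = N ↔ N = N
b → ((b ∧ b) ↔ b) = N → N = N  [any arg is the third value ⇒ result is the third value]
(b → ((b ∧ b) ↔ b)) ∨ b = N ∨ N = N

N; N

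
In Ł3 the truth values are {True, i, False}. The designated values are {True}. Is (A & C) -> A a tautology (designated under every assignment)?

Every assignment of A, C over {True, i, False} gives a value in {True}.
In particular, with A=i, C=i: (A & C) -> A = True.

Yes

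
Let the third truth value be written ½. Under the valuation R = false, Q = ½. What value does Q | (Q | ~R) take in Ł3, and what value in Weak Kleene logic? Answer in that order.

In Ł3: ~R = ~false = true
Q | ~R = ½ | true = true
Q | (Q | ~R) = ½ | true = true
In Weak Kleene logic: ~R = ~false = true
Q | ~R = ½ | true = ½
Q | (Q | ~R) = ½ | ½ = ½
They differ because Ł3 and Weak Kleene logic treat ½ differently under the binary connectives.

true; ½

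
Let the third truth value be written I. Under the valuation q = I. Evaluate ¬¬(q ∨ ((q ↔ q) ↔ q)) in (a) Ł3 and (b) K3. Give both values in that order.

I; I

In Ł3: q ↔ q = I ↔ I = True  [1 − |½−½|]
(q ↔ q) ↔ q = True ↔ I = I
q ∨ ((q ↔ q) ↔ q) = I ∨ I = I
¬(q ∨ ((q ↔ q) ↔ q)) = ¬I = I
¬¬(q ∨ ((q ↔ q) ↔ q)) = ¬I = I
In K3: q ↔ q = I ↔ I = I
(q ↔ q) ↔ q = I ↔ I = I
q ∨ ((q ↔ q) ↔ q) = I ∨ I = I
¬(q ∨ ((q ↔ q) ↔ q)) = ¬I = I
¬¬(q ∨ ((q ↔ q) ↔ q)) = ¬I = I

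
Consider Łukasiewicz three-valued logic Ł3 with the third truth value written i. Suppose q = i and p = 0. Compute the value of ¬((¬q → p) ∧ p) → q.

¬q = ¬i = i
¬q → p = i → 0 = i  [min(1, 1−½+0)]
(¬q → p) ∧ p = i ∧ 0 = 0
¬((¬q → p) ∧ p) = ¬0 = 1
¬((¬q → p) ∧ p) → q = 1 → i = i

i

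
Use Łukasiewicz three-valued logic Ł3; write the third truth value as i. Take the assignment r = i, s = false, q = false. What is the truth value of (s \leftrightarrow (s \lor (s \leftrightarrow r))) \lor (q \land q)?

i

s \leftrightarrow r = false \leftrightarrow i = i
s \lor (s \leftrightarrow r) = false \lor i = i
s \leftrightarrow (s \lor (s \leftrightarrow r)) = false \leftrightarrow i = i
q \land q = false \land false = false
(s \leftrightarrow (s \lor (s \leftrightarrow r))) \lor (q \land q) = i \lor false = i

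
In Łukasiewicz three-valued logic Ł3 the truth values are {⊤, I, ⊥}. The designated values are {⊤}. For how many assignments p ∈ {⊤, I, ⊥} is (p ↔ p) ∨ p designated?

3

p=⊤: ⊤ ✓
p=I: ⊤ ✓
p=⊥: ⊤ ✓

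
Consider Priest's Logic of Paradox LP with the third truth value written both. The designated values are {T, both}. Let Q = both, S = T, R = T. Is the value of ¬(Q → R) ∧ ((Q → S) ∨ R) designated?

No

Q → R = both → T = T  [¬both ∨ T]
¬(Q → R) = ¬T = F
Q → S = both → T = T
(Q → S) ∨ R = T ∨ T = T
¬(Q → R) ∧ ((Q → S) ∨ R) = F ∧ T = F
F ∉ {T, both}.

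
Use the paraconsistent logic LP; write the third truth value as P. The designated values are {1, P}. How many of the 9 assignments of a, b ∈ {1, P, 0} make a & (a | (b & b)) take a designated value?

Of the 9 assignments, 6 give a value in {1, P}.

6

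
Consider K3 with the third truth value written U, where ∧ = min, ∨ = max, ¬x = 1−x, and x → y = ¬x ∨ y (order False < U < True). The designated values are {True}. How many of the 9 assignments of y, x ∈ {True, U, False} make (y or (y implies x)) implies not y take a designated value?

Designated under: (y=False, x=True); (y=False, x=U); (y=False, x=False).

3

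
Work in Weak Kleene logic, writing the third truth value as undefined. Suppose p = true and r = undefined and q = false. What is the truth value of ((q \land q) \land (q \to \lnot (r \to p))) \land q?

undefined

q \land q = false \land false = false
r \to p = undefined \to true = undefined
\lnot (r \to p) = \lnot undefined = undefined
q \to \lnot (r \to p) = false \to undefined = undefined
(q \land q) \land (q \to \lnot (r \to p)) = false \land undefined = undefined
((q \land q) \land (q \to \lnot (r \to p))) \land q = undefined \land false = undefined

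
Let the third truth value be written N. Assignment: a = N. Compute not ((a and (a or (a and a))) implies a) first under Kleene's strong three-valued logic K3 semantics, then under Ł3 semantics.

N; ⊥

In Kleene's strong three-valued logic K3: a and a = N and N = N
a or (a and a) = N or N = N
a and (a or (a and a)) = N and N = N
(a and (a or (a and a))) implies a = N implies N = N  [not N or N]
not ((a and (a or (a and a))) implies a) = not N = N
In Ł3: a and a = N and N = N
a or (a and a) = N or N = N
a and (a or (a and a)) = N and N = N
(a and (a or (a and a))) implies a = N implies N = ⊤
not ((a and (a or (a and a))) implies a) = not ⊤ = ⊥
They differ because Kleene's strong three-valued logic K3 and Ł3 treat N differently under implication.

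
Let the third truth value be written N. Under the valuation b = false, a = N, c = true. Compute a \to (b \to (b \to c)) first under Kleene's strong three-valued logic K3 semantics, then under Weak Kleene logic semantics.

true; N

In Kleene's strong three-valued logic K3: b \to c = false \to true = true
b \to (b \to c) = false \to true = true
a \to (b \to (b \to c)) = N \to true = true  [\lnot N \lor true]
In Weak Kleene logic: b \to c = false \to true = true
b \to (b \to c) = false \to true = true
a \to (b \to (b \to c)) = N \to true = N  [any arg is the third value ⇒ result is the third value]
They differ because Kleene's strong three-valued logic K3 and Weak Kleene logic treat N differently under the binary connectives.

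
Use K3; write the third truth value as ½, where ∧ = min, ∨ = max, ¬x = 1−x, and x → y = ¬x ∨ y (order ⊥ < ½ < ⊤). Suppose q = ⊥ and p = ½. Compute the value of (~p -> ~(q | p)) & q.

~p = ~½ = ½
q | p = ⊥ | ½ = ½
~(q | p) = ~½ = ½
~p -> ~(q | p) = ½ -> ½ = ½  [~½ | ½]
(~p -> ~(q | p)) & q = ½ & ⊥ = ⊥

⊥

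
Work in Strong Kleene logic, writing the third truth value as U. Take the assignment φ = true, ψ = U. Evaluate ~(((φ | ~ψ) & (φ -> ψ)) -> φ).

~ψ = ~U = U
φ | ~ψ = true | U = true
φ -> ψ = true -> U = U  [~true | U]
(φ | ~ψ) & (φ -> ψ) = true & U = U
((φ | ~ψ) & (φ -> ψ)) -> φ = U -> true = true
~(((φ | ~ψ) & (φ -> ψ)) -> φ) = ~true = false

false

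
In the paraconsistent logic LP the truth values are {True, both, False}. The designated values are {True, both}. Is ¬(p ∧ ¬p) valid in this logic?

Every assignment of p over {True, both, False} gives a value in {True, both}.
In particular, with p=both: ¬(p ∧ ¬p) = both.

Yes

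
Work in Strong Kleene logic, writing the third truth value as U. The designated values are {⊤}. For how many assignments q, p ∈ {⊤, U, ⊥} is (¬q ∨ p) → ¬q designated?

4

Designated under: (q=⊤, p=⊥); (q=⊥, p=⊤); (q=⊥, p=U); (q=⊥, p=⊥).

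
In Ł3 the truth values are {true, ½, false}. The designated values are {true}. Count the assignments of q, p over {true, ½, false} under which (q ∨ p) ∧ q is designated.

Designated under: (q=true, p=true); (q=true, p=½); (q=true, p=false).

3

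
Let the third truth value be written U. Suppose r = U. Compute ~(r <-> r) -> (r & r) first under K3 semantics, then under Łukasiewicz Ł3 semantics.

U; T

In K3: r <-> r = U <-> U = U
~(r <-> r) = ~U = U
r & r = U & U = U
~(r <-> r) -> (r & r) = U -> U = U  [~U | U]
In Łukasiewicz Ł3: r <-> r = U <-> U = T  [1 − |½−½|]
~(r <-> r) = ~T = F
r & r = U & U = U
~(r <-> r) -> (r & r) = F -> U = T
They differ because K3 and Łukasiewicz Ł3 treat U differently under implication.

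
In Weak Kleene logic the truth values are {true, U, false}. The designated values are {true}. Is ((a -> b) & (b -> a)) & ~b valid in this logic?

No

Countermodel: a=true, b=true gives false, which is not designated.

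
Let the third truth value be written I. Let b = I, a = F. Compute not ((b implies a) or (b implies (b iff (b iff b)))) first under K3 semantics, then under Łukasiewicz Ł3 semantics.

In K3: b implies a = I implies F = I  [not I or F]
b iff b = I iff I = I
b iff (b iff b) = I iff I = I
b implies (b iff (b iff b)) = I implies I = I
(b implies a) or (b implies (b iff (b iff b))) = I or I = I
not ((b implies a) or (b implies (b iff (b iff b)))) = not I = I
In Łukasiewicz Ł3: b implies a = I implies F = I  [min(1, 1−½+0)]
b iff b = I iff I = T
b iff (b iff b) = I iff T = I
b implies (b iff (b iff b)) = I implies I = T
(b implies a) or (b implies (b iff (b iff b))) = I or T = T
not ((b implies a) or (b implies (b iff (b iff b)))) = not T = F
They differ because K3 and Łukasiewicz Ł3 treat I differently under implication.

I; F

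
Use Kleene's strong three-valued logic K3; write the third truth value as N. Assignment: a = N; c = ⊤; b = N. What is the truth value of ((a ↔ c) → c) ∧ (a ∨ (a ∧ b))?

N

a ↔ c = N ↔ ⊤ = N
(a ↔ c) → c = N → ⊤ = ⊤  [¬N ∨ ⊤]
a ∧ b = N ∧ N = N
a ∨ (a ∧ b) = N ∨ N = N
((a ↔ c) → c) ∧ (a ∨ (a ∧ b)) = ⊤ ∧ N = N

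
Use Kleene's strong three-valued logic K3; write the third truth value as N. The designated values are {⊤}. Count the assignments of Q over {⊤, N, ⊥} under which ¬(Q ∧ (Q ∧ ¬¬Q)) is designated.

Q=⊤: ⊥ ·
Q=N: N ·
Q=⊥: ⊤ ✓

1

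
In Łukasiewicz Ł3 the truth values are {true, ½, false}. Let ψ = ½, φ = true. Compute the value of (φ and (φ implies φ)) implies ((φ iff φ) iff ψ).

½

φ implies φ = true implies true = true
φ and (φ implies φ) = true and true = true
φ iff φ = true iff true = true
(φ iff φ) iff ψ = true iff ½ = ½  [1 − |1−½|]
(φ and (φ implies φ)) implies ((φ iff φ) iff ψ) = true implies ½ = ½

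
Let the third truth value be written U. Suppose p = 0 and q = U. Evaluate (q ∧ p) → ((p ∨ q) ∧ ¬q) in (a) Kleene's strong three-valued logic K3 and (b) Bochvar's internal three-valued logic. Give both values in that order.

1; U

In Kleene's strong three-valued logic K3: q ∧ p = U ∧ 0 = 0
p ∨ q = 0 ∨ U = U
¬q = ¬U = U
(p ∨ q) ∧ ¬q = U ∧ U = U
(q ∧ p) → ((p ∨ q) ∧ ¬q) = 0 → U = 1  [¬0 ∨ U]
In Bochvar's internal three-valued logic: q ∧ p = U ∧ 0 = U
p ∨ q = 0 ∨ U = U
¬q = ¬U = U
(p ∨ q) ∧ ¬q = U ∧ U = U
(q ∧ p) → ((p ∨ q) ∧ ¬q) = U → U = U  [any arg is the third value ⇒ result is the third value]
They differ because Kleene's strong three-valued logic K3 and Bochvar's internal three-valued logic treat U differently under the binary connectives.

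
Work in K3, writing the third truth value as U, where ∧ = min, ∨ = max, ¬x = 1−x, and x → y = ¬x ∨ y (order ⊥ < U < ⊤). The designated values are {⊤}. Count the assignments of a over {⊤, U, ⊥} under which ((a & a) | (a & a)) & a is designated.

1

a=⊤: ⊤ ✓
a=U: U ·
a=⊥: ⊥ ·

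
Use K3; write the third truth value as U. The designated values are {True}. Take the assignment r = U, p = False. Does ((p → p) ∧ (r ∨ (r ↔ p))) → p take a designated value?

No

p → p = False → False = True
r ↔ p = U ↔ False = U
r ∨ (r ↔ p) = U ∨ U = U
(p → p) ∧ (r ∨ (r ↔ p)) = True ∧ U = U
((p → p) ∧ (r ∨ (r ↔ p))) → p = U → False = U
U ∉ {True}.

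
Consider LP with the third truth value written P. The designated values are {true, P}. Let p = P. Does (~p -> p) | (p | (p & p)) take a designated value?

~p = ~P = P
~p -> p = P -> P = P
p & p = P & P = P
p | (p & p) = P | P = P
(~p -> p) | (p | (p & p)) = P | P = P
P ∈ {true, P}.

Yes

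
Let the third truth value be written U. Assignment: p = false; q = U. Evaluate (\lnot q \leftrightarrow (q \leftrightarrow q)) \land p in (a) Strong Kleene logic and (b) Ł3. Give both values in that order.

In Strong Kleene logic: \lnot q = \lnot U = U
q \leftrightarrow q = U \leftrightarrow U = U
\lnot q \leftrightarrow (q \leftrightarrow q) = U \leftrightarrow U = U
(\lnot q \leftrightarrow (q \leftrightarrow q)) \land p = U \land false = false
In Ł3: \lnot q = \lnot U = U
q \leftrightarrow q = U \leftrightarrow U = true
\lnot q \leftrightarrow (q \leftrightarrow q) = U \leftrightarrow true = U
(\lnot q \leftrightarrow (q \leftrightarrow q)) \land p = U \land false = false

false; false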